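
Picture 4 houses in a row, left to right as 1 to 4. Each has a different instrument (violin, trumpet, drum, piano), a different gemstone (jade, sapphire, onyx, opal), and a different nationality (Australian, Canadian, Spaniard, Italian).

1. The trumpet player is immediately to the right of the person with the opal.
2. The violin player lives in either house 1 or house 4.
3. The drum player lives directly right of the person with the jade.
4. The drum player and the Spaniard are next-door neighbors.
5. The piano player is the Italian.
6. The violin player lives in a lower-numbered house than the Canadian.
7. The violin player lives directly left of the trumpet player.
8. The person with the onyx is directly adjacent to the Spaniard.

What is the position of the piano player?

Clue 6: the violin player is in house 1.
Clue 7 places the trumpet player in house 2.
From clue 1, the person with the opal must be in house 1.
That leaves Australian as the nationality for house 1.
The drum player is narrowed to house 3 or 4; consider each.
Placing it in house 4 leads to a contradiction, so it's in house 3.
Clue 3: the person with the jade is in house 2.
Clue 8: the person with the onyx is in house 3.
House 4's instrument must be piano (nothing else left).
The only gemstone still possible for house 4 is sapphire.
The Italian is in house 4 (clue 5).
The only nationality still possible for house 3 is Canadian.
House 2 nationality: only Spaniard fits.
So: house 1 = violin/opal/Australian, house 2 = trumpet/jade/Spaniard, house 3 = drum/onyx/Canadian, house 4 = piano/sapphire/Italian.

4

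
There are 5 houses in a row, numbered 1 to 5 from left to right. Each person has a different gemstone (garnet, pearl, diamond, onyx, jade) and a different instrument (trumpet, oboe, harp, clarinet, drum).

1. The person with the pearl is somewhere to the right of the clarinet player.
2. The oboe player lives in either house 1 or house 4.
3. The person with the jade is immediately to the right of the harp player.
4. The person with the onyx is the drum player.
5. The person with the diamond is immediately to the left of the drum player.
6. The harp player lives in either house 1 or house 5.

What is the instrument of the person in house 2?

Clue 6 places the harp player in house 1.
From clue 3, the person with the jade must be in house 2.
That leaves oboe as the instrument for house 4.
By clue 5, the person with the diamond is in house 4.
From clue 5, the drum player must be in house 5.
The only gemstone still possible for house 1 is garnet.
By clue 4, the person with the onyx is in house 5.
House 3 gemstone: only pearl fits.
Clue 1: the clarinet player is in house 2.
So house 3 gets trumpet for instrument.
So: house 1 = garnet/harp, house 2 = jade/clarinet, house 3 = pearl/trumpet, house 4 = diamond/oboe, house 5 = onyx/drum.

clarinet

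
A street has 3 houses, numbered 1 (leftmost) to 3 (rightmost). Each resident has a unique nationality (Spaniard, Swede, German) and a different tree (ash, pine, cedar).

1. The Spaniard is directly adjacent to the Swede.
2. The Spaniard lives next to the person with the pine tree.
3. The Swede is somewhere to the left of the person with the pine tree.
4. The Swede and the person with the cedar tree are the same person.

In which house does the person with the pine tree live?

The Swede is narrowed to house 1 or 2; consider each.
Placing it in house 2 leads to a contradiction, so it's in house 1.
Clue 1: the Spaniard is in house 2.
Clue 2: the person with the pine tree is in house 3.
The person with the cedar tree is in house 1 (clue 4).
That leaves German as the nationality for house 3.
The only tree still possible for house 2 is ash.
So: house 1 = Swede/cedar, house 2 = Spaniard/ash, house 3 = German/pine.

3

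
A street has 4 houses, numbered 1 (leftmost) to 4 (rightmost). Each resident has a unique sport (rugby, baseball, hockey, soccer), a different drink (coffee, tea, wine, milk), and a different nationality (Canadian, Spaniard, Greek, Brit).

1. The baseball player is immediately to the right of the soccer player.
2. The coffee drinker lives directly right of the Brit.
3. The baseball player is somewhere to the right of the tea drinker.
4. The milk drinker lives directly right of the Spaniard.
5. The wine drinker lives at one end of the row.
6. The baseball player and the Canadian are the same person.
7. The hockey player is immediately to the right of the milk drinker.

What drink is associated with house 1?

tea

The hockey player is narrowed to house 3 or 4; consider each.
Placing it in house 3 leads to a contradiction, so it's in house 4.
Clue 7: the milk drinker is in house 3.
Clue 4 places the Spaniard in house 2.
House 4 nationality: only Greek fits.
From clue 6, the baseball player must be in house 3.
House 1 nationality: only Brit fits.
House 3 nationality: only Canadian fits.
The soccer player is in house 2 (clue 1).
The coffee drinker is in house 2 (clue 2).
The only sport still possible for house 1 is rugby.
House 1 drink: only tea fits.
That leaves wine as the drink for house 4.
So: house 1 = rugby/tea/Brit, house 2 = soccer/coffee/Spaniard, house 3 = baseball/milk/Canadian, house 4 = hockey/wine/Greek.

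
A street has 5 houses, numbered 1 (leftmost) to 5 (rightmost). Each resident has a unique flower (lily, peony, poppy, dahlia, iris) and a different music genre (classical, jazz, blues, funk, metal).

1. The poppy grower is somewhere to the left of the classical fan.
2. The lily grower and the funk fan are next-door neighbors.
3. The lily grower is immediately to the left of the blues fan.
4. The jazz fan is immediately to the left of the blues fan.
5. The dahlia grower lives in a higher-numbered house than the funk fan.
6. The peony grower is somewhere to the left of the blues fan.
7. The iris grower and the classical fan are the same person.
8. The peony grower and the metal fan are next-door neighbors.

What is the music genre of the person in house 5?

The dahlia grower is narrowed to house 2 or 3 or 4 or 5; consider each.
Placing it in house 2 and house 3 and house 5 leads to a contradiction, so it's in house 4.
House 5 flower: only iris fits.
By clue 7, the classical fan is in house 5.
The lily grower is narrowed to house 1 or 2 or 3; consider each.
Placing it in house 1 and house 2 leads to a contradiction, so it's in house 3.
From clue 2, the funk fan must be in house 2.
By clue 3, the blues fan is in house 4.
The jazz fan is in house 3 (clue 4).
House 1's music genre must be metal (nothing else left).
Clue 8 places the peony grower in house 2.
The only flower still possible for house 1 is poppy.
So: house 1 = poppy/metal, house 2 = peony/funk, house 3 = lily/jazz, house 4 = dahlia/blues, house 5 = iris/classical.

classical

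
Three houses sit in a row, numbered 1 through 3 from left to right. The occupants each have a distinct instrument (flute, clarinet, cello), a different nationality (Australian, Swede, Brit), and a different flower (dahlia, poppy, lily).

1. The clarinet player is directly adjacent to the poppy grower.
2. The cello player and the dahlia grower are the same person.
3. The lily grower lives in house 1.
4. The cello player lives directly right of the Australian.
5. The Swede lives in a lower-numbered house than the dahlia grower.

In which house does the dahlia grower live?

3

The lily grower is in house 1 (clue 3).
House 3's nationality must be Brit (nothing else left).
The cello player is narrowed to house 2 or 3; consider each.
Placing it in house 2 leads to a contradiction, so it's in house 3.
From clue 2, the dahlia grower must be in house 3.
The Australian is in house 2 (clue 4).
House 1's nationality must be Swede (nothing else left).
House 2 flower: only poppy fits.
Clue 1 places the clarinet player in house 1.
The only instrument still possible for house 2 is flute.
So: house 1 = clarinet/Swede/lily, house 2 = flute/Australian/poppy, house 3 = cello/Brit/dahlia.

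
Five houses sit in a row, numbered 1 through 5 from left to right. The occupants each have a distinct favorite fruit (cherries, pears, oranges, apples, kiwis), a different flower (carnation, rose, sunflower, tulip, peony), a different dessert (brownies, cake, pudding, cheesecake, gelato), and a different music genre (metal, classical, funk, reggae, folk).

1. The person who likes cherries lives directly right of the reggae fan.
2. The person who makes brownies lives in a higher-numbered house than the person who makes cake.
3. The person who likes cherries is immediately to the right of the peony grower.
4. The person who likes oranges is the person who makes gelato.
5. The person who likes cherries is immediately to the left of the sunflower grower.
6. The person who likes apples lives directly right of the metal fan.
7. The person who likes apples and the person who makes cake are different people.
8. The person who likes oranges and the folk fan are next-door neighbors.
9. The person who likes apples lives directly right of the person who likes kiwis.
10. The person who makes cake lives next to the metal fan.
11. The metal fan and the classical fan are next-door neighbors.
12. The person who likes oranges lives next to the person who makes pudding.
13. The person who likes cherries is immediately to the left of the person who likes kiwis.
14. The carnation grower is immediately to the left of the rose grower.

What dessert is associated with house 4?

The person who likes apples is narrowed to house 4 or 5; consider each.
Placing it in house 5 leads to a contradiction, so it's in house 4.
By clue 6, the metal fan is in house 3.
Clue 9 places the person who likes kiwis in house 3.
By clue 10, the person who makes cake is in house 2.
Clue 13: the person who likes cherries is in house 2.
From clue 1, the reggae fan must be in house 1.
By clue 3, the peony grower is in house 1.
From clue 5, the sunflower grower must be in house 3.
By clue 12, the person who likes oranges is in house 5.
Clue 12 places the person who makes pudding in house 4.
House 1's favorite fruit must be pears (nothing else left).
So house 5 gets funk for music genre.
Clue 4 places the person who makes gelato in house 5.
Clue 8: the folk fan is in house 4.
From clue 14, the carnation grower must be in house 4.
By clue 14, the rose grower is in house 5.
House 2's flower must be tulip (nothing else left).
House 1 dessert: only cheesecake fits.
House 3 dessert: only brownies fits.
That leaves classical as the music genre for house 2.
So: house 1 = pears/peony/cheesecake/reggae, house 2 = cherries/tulip/cake/classical, house 3 = kiwis/sunflower/brownies/metal, house 4 = apples/carnation/pudding/folk, house 5 = oranges/rose/gelato/funk.

pudding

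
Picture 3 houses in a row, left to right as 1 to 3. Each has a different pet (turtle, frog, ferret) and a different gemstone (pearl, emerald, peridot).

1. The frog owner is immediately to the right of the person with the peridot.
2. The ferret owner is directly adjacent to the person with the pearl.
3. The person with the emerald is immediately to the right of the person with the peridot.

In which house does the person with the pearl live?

The frog owner is narrowed to house 2 or 3; consider each.
Placing it in house 2 leads to a contradiction, so it's in house 3.
From clue 1, the person with the peridot must be in house 2.
The person with the emerald is in house 3 (clue 3).
House 1 gemstone: only pearl fits.
Clue 2: the ferret owner is in house 2.
So house 1 gets turtle for pet.
So: house 1 = turtle/pearl, house 2 = ferret/peridot, house 3 = frog/emerald.

1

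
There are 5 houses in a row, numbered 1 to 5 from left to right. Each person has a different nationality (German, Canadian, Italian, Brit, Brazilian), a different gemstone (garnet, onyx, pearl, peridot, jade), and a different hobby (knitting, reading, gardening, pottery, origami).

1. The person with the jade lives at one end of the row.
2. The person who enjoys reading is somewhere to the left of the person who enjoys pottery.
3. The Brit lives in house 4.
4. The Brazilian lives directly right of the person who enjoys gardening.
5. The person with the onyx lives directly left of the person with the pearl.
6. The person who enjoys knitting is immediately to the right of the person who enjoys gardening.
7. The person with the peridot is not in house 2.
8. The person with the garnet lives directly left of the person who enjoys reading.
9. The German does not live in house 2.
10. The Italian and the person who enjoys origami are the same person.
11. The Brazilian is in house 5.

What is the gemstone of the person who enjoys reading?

Clue 3: the Brit is in house 4.
The Brazilian is in house 5 (clue 11).
Clue 4: the person who enjoys gardening is in house 4.
By clue 6, the person who enjoys knitting is in house 5.
House 1's hobby must be origami (nothing else left).
The only hobby still possible for house 2 is reading.
That leaves pottery as the hobby for house 3.
By clue 8, the person with the garnet is in house 1.
The Italian is in house 1 (clue 10).
House 2 nationality: only Canadian fits.
The only nationality still possible for house 3 is German.
House 5 gemstone: only jade fits.
House 2's gemstone must be onyx (nothing else left).
Clue 5: the person with the pearl is in house 3.
That leaves peridot as the gemstone for house 4.
So: house 1 = Italian/garnet/origami, house 2 = Canadian/onyx/reading, house 3 = German/pearl/pottery, house 4 = Brit/peridot/gardening, house 5 = Brazilian/jade/knitting.

onyx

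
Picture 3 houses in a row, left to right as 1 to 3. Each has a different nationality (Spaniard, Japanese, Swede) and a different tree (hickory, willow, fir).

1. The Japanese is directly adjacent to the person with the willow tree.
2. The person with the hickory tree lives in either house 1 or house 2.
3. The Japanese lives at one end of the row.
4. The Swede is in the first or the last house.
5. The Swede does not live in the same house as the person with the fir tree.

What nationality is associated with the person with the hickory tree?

So house 2 gets Spaniard for nationality.
From clue 1, the person with the willow tree must be in house 2.
So house 3 gets fir for tree.
Clue 5: the Swede is in house 1.
So house 3 gets Japanese for nationality.
So house 1 gets hickory for tree.
So: house 1 = Swede/hickory, house 2 = Spaniard/willow, house 3 = Japanese/fir.

Swede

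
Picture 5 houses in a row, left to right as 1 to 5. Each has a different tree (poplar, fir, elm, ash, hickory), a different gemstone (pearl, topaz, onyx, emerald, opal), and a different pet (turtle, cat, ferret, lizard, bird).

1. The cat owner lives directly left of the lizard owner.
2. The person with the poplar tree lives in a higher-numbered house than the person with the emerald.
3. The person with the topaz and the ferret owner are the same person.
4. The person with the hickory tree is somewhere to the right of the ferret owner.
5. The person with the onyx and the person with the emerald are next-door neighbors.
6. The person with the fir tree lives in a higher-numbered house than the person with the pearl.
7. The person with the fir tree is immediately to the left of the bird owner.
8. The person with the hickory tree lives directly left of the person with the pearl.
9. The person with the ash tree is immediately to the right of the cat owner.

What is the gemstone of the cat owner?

opal

House 1 tree: only elm fits.
The person with the fir tree is in house 4 (clue 6).
From clue 6, the person with the pearl must be in house 3.
Clue 7: the bird owner is in house 5.
Clue 8 places the person with the hickory tree in house 2.
From clue 4, the ferret owner must be in house 1.
Clue 9: the person with the ash tree is in house 3.
By clue 9, the cat owner is in house 2.
The only tree still possible for house 5 is poplar.
By clue 1, the lizard owner is in house 3.
Clue 3: the person with the topaz is in house 1.
That leaves turtle as the pet for house 4.
From clue 5, the person with the onyx must be in house 5.
Clue 5 places the person with the emerald in house 4.
House 2's gemstone must be opal (nothing else left).
So: house 1 = elm/topaz/ferret, house 2 = hickory/opal/cat, house 3 = ash/pearl/lizard, house 4 = fir/emerald/turtle, house 5 = poplar/onyx/bird.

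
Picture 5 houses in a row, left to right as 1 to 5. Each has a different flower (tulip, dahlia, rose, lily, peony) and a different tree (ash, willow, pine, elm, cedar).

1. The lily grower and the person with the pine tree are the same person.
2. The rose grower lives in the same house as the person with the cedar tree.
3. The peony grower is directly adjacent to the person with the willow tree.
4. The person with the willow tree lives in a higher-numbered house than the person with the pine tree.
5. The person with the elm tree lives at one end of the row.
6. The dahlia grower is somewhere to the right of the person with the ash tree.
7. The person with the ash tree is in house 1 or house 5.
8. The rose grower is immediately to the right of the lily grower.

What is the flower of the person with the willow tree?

By clue 7, the person with the ash tree is in house 1.
That leaves elm as the tree for house 5.
That leaves tulip as the flower for house 1.
House 2 tree: only pine fits.
Clue 1: the lily grower is in house 2.
Clue 8: the rose grower is in house 3.
The person with the cedar tree is in house 3 (clue 2).
That leaves willow as the tree for house 4.
The peony grower is in house 5 (clue 3).
So house 4 gets dahlia for flower.
So: house 1 = tulip/ash, house 2 = lily/pine, house 3 = rose/cedar, house 4 = dahlia/willow, house 5 = peony/elm.

dahlia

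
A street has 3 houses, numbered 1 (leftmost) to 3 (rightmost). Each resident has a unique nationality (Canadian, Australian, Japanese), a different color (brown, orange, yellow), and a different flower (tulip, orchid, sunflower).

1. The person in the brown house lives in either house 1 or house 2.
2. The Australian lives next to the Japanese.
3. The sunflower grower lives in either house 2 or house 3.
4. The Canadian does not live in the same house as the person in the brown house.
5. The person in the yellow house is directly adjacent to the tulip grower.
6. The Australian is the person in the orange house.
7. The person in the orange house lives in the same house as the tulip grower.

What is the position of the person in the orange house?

2

The person in the brown house is narrowed to house 1 or 2; consider each.
Placing it in house 2 leads to a contradiction, so it's in house 1.
House 1 nationality: only Japanese fits.
House 1 flower: only orchid fits.
From clue 2, the Australian must be in house 2.
The person in the orange house is in house 2 (clue 6).
By clue 7, the tulip grower is in house 2.
House 3's nationality must be Canadian (nothing else left).
House 3's color must be yellow (nothing else left).
So house 3 gets sunflower for flower.
So: house 1 = Japanese/brown/orchid, house 2 = Australian/orange/tulip, house 3 = Canadian/yellow/sunflower.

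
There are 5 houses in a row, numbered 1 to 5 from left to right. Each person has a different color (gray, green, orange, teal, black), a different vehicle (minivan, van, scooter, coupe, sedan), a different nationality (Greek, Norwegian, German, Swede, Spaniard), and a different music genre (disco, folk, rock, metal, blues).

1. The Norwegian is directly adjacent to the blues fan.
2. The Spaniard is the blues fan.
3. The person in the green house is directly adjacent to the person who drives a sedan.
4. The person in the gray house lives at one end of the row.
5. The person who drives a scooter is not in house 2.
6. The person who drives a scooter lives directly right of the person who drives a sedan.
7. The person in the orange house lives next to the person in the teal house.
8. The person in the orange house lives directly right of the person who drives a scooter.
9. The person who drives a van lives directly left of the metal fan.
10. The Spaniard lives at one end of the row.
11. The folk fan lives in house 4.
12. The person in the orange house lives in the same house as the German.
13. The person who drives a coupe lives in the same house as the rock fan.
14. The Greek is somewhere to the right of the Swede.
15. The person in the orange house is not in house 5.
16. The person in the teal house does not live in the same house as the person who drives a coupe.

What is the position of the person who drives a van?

From clue 11, the folk fan must be in house 4.
Clue 15: the person in the orange house is in house 4.
The person who drives a scooter is in house 3 (clue 8).
Clue 12 places the German in house 4.
House 2 vehicle: only sedan fits.
Clue 1 places the Norwegian in house 2.
Clue 1: the blues fan is in house 1.
Clue 2: the Spaniard is in house 1.
So house 2 gets black for color.
So house 5 gets Greek for nationality.
So house 3 gets disco for music genre.
By clue 13, the person who drives a coupe is in house 5.
By clue 16, the person in the teal house is in house 3.
House 5's color must be gray (nothing else left).
House 3 nationality: only Swede fits.
So house 2 gets metal for music genre.
House 5 music genre: only rock fits.
Clue 9 places the person who drives a van in house 1.
That leaves green as the color for house 1.
So house 4 gets minivan for vehicle.
So: house 1 = green/van/Spaniard/blues, house 2 = black/sedan/Norwegian/metal, house 3 = teal/scooter/Swede/disco, house 4 = orange/minivan/German/folk, house 5 = gray/coupe/Greek/rock.

1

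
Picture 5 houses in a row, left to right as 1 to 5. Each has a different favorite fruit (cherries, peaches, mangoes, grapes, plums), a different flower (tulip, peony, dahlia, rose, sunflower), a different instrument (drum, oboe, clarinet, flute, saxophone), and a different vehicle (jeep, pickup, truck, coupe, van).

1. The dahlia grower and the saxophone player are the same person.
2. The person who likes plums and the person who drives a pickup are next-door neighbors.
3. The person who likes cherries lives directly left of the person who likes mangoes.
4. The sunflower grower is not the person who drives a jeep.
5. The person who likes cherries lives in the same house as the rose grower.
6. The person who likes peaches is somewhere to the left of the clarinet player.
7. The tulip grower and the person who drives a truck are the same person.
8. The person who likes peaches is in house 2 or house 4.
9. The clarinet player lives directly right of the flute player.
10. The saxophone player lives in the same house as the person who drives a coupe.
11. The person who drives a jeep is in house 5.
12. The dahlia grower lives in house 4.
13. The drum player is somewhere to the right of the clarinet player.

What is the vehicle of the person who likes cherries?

From clue 11, the person who drives a jeep must be in house 5.
By clue 12, the dahlia grower is in house 4.
The saxophone player is in house 4 (clue 1).
The person who likes peaches is in house 2 (clue 6).
Clue 10 places the person who drives a coupe in house 4.
House 5 flower: only peony fits.
The only instrument still possible for house 1 is oboe.
The only instrument still possible for house 2 is flute.
House 3 instrument: only clarinet fits.
House 5's instrument must be drum (nothing else left).
By clue 3, the person who likes cherries is in house 3.
Clue 3 places the person who likes mangoes in house 4.
Clue 5: the rose grower is in house 3.
That leaves plums as the favorite fruit for house 1.
House 5 favorite fruit: only grapes fits.
Clue 2: the person who drives a pickup is in house 2.
House 1 vehicle: only truck fits.
House 3 vehicle: only van fits.
Clue 7: the tulip grower is in house 1.
That leaves sunflower as the flower for house 2.
So: house 1 = plums/tulip/oboe/truck, house 2 = peaches/sunflower/flute/pickup, house 3 = cherries/rose/clarinet/van, house 4 = mangoes/dahlia/saxophone/coupe, house 5 = grapes/peony/drum/jeep.

van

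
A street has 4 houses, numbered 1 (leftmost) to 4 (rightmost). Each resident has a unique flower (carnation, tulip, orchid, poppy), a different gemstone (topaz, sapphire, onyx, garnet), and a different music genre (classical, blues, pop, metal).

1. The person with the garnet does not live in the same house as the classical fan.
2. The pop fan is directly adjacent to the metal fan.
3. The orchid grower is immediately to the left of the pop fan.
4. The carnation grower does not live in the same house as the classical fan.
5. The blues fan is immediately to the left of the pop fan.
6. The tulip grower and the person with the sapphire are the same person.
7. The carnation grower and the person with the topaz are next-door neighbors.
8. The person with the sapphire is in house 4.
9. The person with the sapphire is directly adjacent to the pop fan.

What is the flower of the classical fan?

By clue 8, the person with the sapphire is in house 4.
From clue 9, the pop fan must be in house 3.
Clue 3 places the orchid grower in house 2.
Clue 5 places the blues fan in house 2.
By clue 6, the tulip grower is in house 4.
So house 1 gets classical for music genre.
The only music genre still possible for house 4 is metal.
Clue 4 places the carnation grower in house 3.
By clue 7, the person with the topaz is in house 2.
The only flower still possible for house 1 is poppy.
House 1 gemstone: only onyx fits.
House 3's gemstone must be garnet (nothing else left).
So: house 1 = poppy/onyx/classical, house 2 = orchid/topaz/blues, house 3 = carnation/garnet/pop, house 4 = tulip/sapphire/metal.

poppy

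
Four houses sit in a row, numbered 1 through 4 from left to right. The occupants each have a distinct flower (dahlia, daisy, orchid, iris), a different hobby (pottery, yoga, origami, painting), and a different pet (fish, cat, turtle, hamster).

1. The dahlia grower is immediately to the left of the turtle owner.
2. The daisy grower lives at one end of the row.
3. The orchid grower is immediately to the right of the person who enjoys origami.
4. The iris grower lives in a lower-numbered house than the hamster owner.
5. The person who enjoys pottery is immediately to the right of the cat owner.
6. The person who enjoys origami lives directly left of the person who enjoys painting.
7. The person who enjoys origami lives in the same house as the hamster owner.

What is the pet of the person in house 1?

cat

House 1 hobby: only yoga fits.
The daisy grower is narrowed to house 1 or 4; consider each.
Placing it in house 4 leads to a contradiction, so it's in house 1.
That leaves iris as the flower for house 2.
House 4's flower must be orchid (nothing else left).
The turtle owner is in house 4 (clue 1).
The person who enjoys origami is in house 3 (clue 3).
Clue 4: the hamster owner is in house 3.
The person who enjoys painting is in house 4 (clue 6).
House 3's flower must be dahlia (nothing else left).
That leaves pottery as the hobby for house 2.
Clue 5: the cat owner is in house 1.
The only pet still possible for house 2 is fish.
So: house 1 = daisy/yoga/cat, house 2 = iris/pottery/fish, house 3 = dahlia/origami/hamster, house 4 = orchid/painting/turtle.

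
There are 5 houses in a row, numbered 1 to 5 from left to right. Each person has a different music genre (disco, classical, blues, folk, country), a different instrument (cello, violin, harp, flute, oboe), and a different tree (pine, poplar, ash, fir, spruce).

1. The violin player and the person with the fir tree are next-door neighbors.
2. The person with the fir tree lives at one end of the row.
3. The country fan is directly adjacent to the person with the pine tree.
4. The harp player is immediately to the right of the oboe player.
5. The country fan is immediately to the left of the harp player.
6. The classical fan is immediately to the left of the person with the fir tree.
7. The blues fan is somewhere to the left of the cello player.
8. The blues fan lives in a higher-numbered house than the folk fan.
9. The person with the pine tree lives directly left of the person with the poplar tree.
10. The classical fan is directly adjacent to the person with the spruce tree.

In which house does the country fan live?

Clue 6: the classical fan is in house 4.
Clue 6: the person with the fir tree is in house 5.
House 5 music genre: only disco fits.
The only tree still possible for house 3 is spruce.
Clue 1 places the violin player in house 4.
From clue 9, the person with the pine tree must be in house 1.
The person with the poplar tree is in house 2 (clue 9).
The only tree still possible for house 4 is ash.
Clue 3: the country fan is in house 2.
Clue 5: the harp player is in house 3.
House 1's music genre must be folk (nothing else left).
The only music genre still possible for house 3 is blues.
The oboe player is in house 2 (clue 4).
So house 1 gets flute for instrument.
That leaves cello as the instrument for house 5.
So: house 1 = folk/flute/pine, house 2 = country/oboe/poplar, house 3 = blues/harp/spruce, house 4 = classical/violin/ash, house 5 = disco/cello/fir.

2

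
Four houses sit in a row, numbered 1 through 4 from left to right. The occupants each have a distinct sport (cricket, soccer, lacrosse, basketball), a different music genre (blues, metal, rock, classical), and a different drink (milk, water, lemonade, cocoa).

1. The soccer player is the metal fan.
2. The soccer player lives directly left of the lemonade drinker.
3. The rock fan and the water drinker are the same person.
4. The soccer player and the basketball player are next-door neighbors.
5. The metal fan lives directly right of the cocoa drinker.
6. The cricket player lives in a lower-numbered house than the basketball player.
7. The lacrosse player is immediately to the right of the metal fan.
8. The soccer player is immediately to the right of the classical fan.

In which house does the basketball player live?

House 1's sport must be cricket (nothing else left).
The lacrosse player is narrowed to house 3 or 4; consider each.
Placing it in house 3 leads to a contradiction, so it's in house 4.
The metal fan is in house 3 (clue 7).
Clue 1: the soccer player is in house 3.
Clue 2: the lemonade drinker is in house 4.
The basketball player is in house 2 (clue 4).
By clue 5, the cocoa drinker is in house 2.
Clue 8: the classical fan is in house 2.
So house 3 gets milk for drink.
By clue 3, the rock fan is in house 1.
House 4's music genre must be blues (nothing else left).
The only drink still possible for house 1 is water.
So: house 1 = cricket/rock/water, house 2 = basketball/classical/cocoa, house 3 = soccer/metal/milk, house 4 = lacrosse/blues/lemonade.

2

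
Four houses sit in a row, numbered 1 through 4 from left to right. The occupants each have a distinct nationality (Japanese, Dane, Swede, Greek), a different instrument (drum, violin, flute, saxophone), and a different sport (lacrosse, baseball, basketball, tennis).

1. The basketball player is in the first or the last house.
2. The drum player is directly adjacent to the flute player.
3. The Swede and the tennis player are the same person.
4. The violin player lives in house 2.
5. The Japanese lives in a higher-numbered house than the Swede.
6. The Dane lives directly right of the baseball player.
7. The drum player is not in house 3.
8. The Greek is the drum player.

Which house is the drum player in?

The violin player is in house 2 (clue 4).
Clue 2 places the drum player in house 4.
Clue 2: the flute player is in house 3.
The Greek is in house 4 (clue 8).
That leaves Swede as the nationality for house 1.
The only instrument still possible for house 1 is saxophone.
Clue 3 places the tennis player in house 1.
House 3 sport: only lacrosse fits.
That leaves basketball as the sport for house 4.
By clue 6, the Dane is in house 3.
House 2 nationality: only Japanese fits.
House 2 sport: only baseball fits.
So: house 1 = Swede/saxophone/tennis, house 2 = Japanese/violin/baseball, house 3 = Dane/flute/lacrosse, house 4 = Greek/drum/basketball.

4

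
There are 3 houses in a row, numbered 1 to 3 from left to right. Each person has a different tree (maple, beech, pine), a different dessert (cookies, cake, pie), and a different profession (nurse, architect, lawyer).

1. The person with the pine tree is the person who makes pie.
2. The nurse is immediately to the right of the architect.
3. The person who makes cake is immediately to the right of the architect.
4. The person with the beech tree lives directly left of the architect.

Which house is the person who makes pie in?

2

By clue 4, the person with the beech tree is in house 1.
From clue 4, the architect must be in house 2.
The only profession still possible for house 1 is lawyer.
House 3's profession must be nurse (nothing else left).
By clue 3, the person who makes cake is in house 3.
That leaves cookies as the dessert for house 1.
House 2 dessert: only pie fits.
Clue 1: the person with the pine tree is in house 2.
So house 3 gets maple for tree.
So: house 1 = beech/cookies/lawyer, house 2 = pine/pie/architect, house 3 = maple/cake/nurse.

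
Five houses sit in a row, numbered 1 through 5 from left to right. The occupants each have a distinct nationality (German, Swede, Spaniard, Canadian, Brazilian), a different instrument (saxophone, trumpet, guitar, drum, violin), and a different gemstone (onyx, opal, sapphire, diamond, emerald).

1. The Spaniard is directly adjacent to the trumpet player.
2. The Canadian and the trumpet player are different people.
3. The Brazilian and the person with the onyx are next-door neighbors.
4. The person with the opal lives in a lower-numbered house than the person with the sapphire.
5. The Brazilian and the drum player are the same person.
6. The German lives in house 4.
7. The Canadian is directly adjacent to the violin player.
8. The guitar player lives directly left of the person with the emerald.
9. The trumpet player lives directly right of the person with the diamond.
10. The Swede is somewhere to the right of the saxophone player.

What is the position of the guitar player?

Clue 6: the German is in house 4.
House 5 instrument: only drum fits.
By clue 5, the Brazilian is in house 5.
From clue 3, the person with the onyx must be in house 4.
The Swede is narrowed to house 2 or 3; consider each.
Placing it in house 2 leads to a contradiction, so it's in house 3.
The only instrument still possible for house 4 is guitar.
Clue 8: the person with the emerald is in house 5.
That leaves sapphire as the gemstone for house 3.
The Canadian is narrowed to house 1 or 2; consider each.
Placing it in house 2 leads to a contradiction, so it's in house 1.
Clue 7: the violin player is in house 2.
So house 2 gets Spaniard for nationality.
That leaves saxophone as the instrument for house 1.
The only instrument still possible for house 3 is trumpet.
The person with the diamond is in house 2 (clue 9).
The only gemstone still possible for house 1 is opal.
So: house 1 = Canadian/saxophone/opal, house 2 = Spaniard/violin/diamond, house 3 = Swede/trumpet/sapphire, house 4 = German/guitar/onyx, house 5 = Brazilian/drum/emerald.

4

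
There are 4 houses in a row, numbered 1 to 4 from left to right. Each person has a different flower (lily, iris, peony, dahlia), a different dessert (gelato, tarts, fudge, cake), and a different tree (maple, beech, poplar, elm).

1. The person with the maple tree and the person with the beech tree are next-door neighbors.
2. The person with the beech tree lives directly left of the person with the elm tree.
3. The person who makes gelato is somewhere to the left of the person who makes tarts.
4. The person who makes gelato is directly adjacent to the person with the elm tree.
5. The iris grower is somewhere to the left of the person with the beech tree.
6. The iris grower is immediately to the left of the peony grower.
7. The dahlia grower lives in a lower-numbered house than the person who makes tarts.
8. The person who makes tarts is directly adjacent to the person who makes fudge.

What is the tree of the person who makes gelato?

House 4 flower: only lily fits.
That leaves cake as the dessert for house 1.
The iris grower is narrowed to house 1 or 2; consider each.
Placing it in house 2 leads to a contradiction, so it's in house 1.
Clue 6 places the peony grower in house 2.
So house 3 gets dahlia for flower.
Clue 7: the person who makes tarts is in house 4.
Clue 8 places the person who makes fudge in house 3.
House 2's dessert must be gelato (nothing else left).
Clue 4: the person with the elm tree is in house 3.
From clue 1, the person with the maple tree must be in house 1.
So house 2 gets beech for tree.
The only tree still possible for house 4 is poplar.
So: house 1 = iris/cake/maple, house 2 = peony/gelato/beech, house 3 = dahlia/fudge/elm, house 4 = lily/tarts/poplar.

beech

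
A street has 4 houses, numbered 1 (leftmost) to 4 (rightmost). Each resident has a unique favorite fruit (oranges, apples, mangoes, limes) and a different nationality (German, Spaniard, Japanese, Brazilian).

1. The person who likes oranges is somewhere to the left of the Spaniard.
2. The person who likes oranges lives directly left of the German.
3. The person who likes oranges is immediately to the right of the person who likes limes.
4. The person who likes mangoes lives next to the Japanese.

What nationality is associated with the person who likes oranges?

The person who likes limes is narrowed to house 1 or 2; consider each.
Placing it in house 2 leads to a contradiction, so it's in house 1.
The person who likes oranges is in house 2 (clue 3).
Clue 2: the German is in house 3.
House 1's nationality must be Brazilian (nothing else left).
House 2 nationality: only Japanese fits.
The only nationality still possible for house 4 is Spaniard.
The person who likes mangoes is in house 3 (clue 4).
That leaves apples as the favorite fruit for house 4.
So: house 1 = limes/Brazilian, house 2 = oranges/Japanese, house 3 = mangoes/German, house 4 = apples/Spaniard.

Japanese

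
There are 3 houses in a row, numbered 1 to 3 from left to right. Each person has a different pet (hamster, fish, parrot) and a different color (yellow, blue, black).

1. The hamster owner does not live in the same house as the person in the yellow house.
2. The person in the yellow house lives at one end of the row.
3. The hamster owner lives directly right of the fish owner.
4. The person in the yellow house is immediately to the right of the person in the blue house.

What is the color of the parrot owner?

yellow

Clue 4 places the person in the yellow house in house 3.
By clue 4, the person in the blue house is in house 2.
House 1 color: only black fits.
Clue 1 places the hamster owner in house 2.
The fish owner is in house 1 (clue 3).
That leaves parrot as the pet for house 3.
So: house 1 = fish/black, house 2 = hamster/blue, house 3 = parrot/yellow.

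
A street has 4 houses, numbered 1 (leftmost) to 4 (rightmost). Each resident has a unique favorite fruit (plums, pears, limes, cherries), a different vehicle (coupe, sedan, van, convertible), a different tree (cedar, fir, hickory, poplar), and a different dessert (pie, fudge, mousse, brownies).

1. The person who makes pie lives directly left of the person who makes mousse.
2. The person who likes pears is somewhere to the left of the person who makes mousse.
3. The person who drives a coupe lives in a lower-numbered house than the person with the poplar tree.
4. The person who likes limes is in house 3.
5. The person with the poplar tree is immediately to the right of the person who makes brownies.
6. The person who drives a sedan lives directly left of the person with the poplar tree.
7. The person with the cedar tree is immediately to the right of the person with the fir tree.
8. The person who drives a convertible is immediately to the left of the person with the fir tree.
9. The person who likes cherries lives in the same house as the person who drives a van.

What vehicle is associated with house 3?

sedan

Clue 4: the person who likes limes is in house 3.
House 4's vehicle must be van (nothing else left).
House 1's tree must be hickory (nothing else left).
Clue 9: the person who likes cherries is in house 4.
The person who likes pears is narrowed to house 1 or 2; consider each.
Placing it in house 2 leads to a contradiction, so it's in house 1.
So house 2 gets plums for favorite fruit.
The person who drives a convertible is narrowed to house 1 or 2; consider each.
Placing it in house 2 leads to a contradiction, so it's in house 1.
Clue 8: the person with the fir tree is in house 2.
From clue 7, the person with the cedar tree must be in house 3.
That leaves poplar as the tree for house 4.
The person who makes brownies is in house 3 (clue 5).
The person who drives a sedan is in house 3 (clue 6).
The only vehicle still possible for house 2 is coupe.
The person who makes pie is in house 1 (clue 1).
Clue 1: the person who makes mousse is in house 2.
House 4's dessert must be fudge (nothing else left).
So: house 1 = pears/convertible/hickory/pie, house 2 = plums/coupe/fir/mousse, house 3 = limes/sedan/cedar/brownies, house 4 = cherries/van/poplar/fudge.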